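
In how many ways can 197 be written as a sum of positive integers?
3068829878530

p(n) counts ways to write n as a sum of positive integers (order ignored).
Euler's pentagonal recurrence: p(k) = p(k-1) + p(k-2) - p(k-5) - p(k-7) + p(k-12) + p(k-15) - ... (offsets j(3j∓1)/2, signs ++--, p(0)=1, p(<0)=0).
DP table for k = 0..196: p(0)=1, p(1)=1, p(2)=2, p(3)=3, p(4)=5, p(5)=7, p(6)=11, p(7)=15, p(8)=22, p(9)=30, p(10)=42, p(11)=56, p(12)=77, p(13)=101, p(14)=135, p(15)=176, p(16)=231, p(17)=297, p(18)=385, p(19)=490, p(20)=627, p(21)=792, p(22)=1002, p(23)=1255, p(24)=1575, p(25)=1958, p(26)=2436, p(27)=3010, p(28)=3718, p(29)=4565, p(30)=5604, p(31)=6842, p(32)=8349, p(33)=10143, p(34)=12310, p(35)=14883, p(36)=17977, p(37)=21637, p(38)=26015, p(39)=31185, p(40)=37338, p(41)=44583, p(42)=53174, p(43)=63261, p(44)=75175, p(45)=89134, p(46)=105558, p(47)=124754, p(48)=147273, p(49)=173525, p(50)=204226, p(51)=239943, p(52)=281589, p(53)=329931, p(54)=386155, p(55)=451276, p(56)=526823, p(57)=614154, p(58)=715220, p(59)=831820, p(60)=966467, p(61)=1121505, p(62)=1300156, p(63)=1505499, p(64)=1741630, p(65)=2012558, p(66)=2323520, p(67)=2679689, p(68)=3087735, p(69)=3554345, p(70)=4087968, p(71)=4697205, p(72)=5392783, p(73)=6185689, p(74)=7089500, p(75)=8118264, p(76)=9289091, p(77)=10619863, p(78)=12132164, p(79)=13848650, p(80)=15796476, p(81)=18004327, p(82)=20506255, p(83)=23338469, p(84)=26543660, p(85)=30167357, p(86)=34262962, p(87)=38887673, p(88)=44108109, p(89)=49995925, p(90)=56634173, p(91)=64112359, p(92)=72533807, p(93)=82010177, p(94)=92669720, p(95)=104651419, p(96)=118114304, p(97)=133230930, p(98)=150198136, p(99)=169229875, p(100)=190569292, p(101)=214481126, p(102)=241265379, p(103)=271248950, p(104)=304801365, p(105)=342325709, p(106)=384276336, p(107)=431149389, p(108)=483502844, p(109)=541946240, p(110)=607163746, p(111)=679903203, p(112)=761002156, p(113)=851376628, p(114)=952050665, p(115)=1064144451, p(116)=1188908248, p(117)=1327710076, p(118)=1482074143, p(119)=1653668665, p(120)=1844349560, p(121)=2056148051, p(122)=2291320912, p(123)=2552338241, p(124)=2841940500, p(125)=3163127352, p(126)=3519222692, p(127)=3913864295, p(128)=4351078600, p(129)=4835271870, p(130)=5371315400, p(131)=5964539504, p(132)=6620830889, p(133)=7346629512, p(134)=8149040695, p(135)=9035836076, p(136)=10015581680, p(137)=11097645016, p(138)=12292341831, p(139)=13610949895, p(140)=15065878135, p(141)=16670689208, p(142)=18440293320, p(143)=20390982757, p(144)=22540654445, p(145)=24908858009, p(146)=27517052599, p(147)=30388671978, p(148)=33549419497, p(149)=37027355200, p(150)=40853235313, p(151)=45060624582, p(152)=49686288421, p(153)=54770336324, p(154)=60356673280, p(155)=66493182097, p(156)=73232243759, p(157)=80630964769, p(158)=88751778802, p(159)=97662728555, p(160)=107438159466, p(161)=118159068427, p(162)=129913904637, p(163)=142798995930, p(164)=156919475295, p(165)=172389800255, p(166)=189334822579, p(167)=207890420102, p(168)=228204732751, p(169)=250438925115, p(170)=274768617130, p(171)=301384802048, p(172)=330495499613, p(173)=362326859895, p(174)=397125074750, p(175)=435157697830, p(176)=476715857290, p(177)=522115831195, p(178)=571701605655, p(179)=625846753120, p(180)=684957390936, p(181)=749474411781, p(182)=819876908323, p(183)=896684817527, p(184)=980462880430, p(185)=1071823774337, p(186)=1171432692373, p(187)=1280011042268, p(188)=1398341745571, p(189)=1527273599625, p(190)=1667727404093, p(191)=1820701100652, p(192)=1987276856363, p(193)=2168627105469, p(194)=2366022741845, p(195)=2580840212973, p(196)=2814570987591.
Final step: p(197) = p(196) + p(195) - p(192) - p(190) + p(185) + p(182) - p(175) - p(171) + p(162) + p(157) - p(146) - p(140) + p(127) + p(120) - p(105) - p(97) + p(80) + p(71) - p(52) - p(42) + p(21) + p(10)
= 2814570987591 + 2580840212973 - 1987276856363 - 1667727404093 + 1071823774337 + 819876908323 - 435157697830 - 301384802048 + 129913904637 + 80630964769 - 27517052599 - 15065878135 + 3913864295 + 1844349560 - 342325709 - 133230930 + 15796476 + 4697205 - 281589 - 53174 + 792 + 42
= 3068829878530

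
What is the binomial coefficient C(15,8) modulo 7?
2

Using Lucas' theorem:
Write n=15 and k=8 in base 7:
n in base 7: [2, 1]
k in base 7: [1, 1]
C(15,8) mod 7 = ∏ C(n_i, k_i) mod 7
Digit binomials (mod 7): C(2,1) = 2; C(1,1) = 1
Product: 2 × 1 = 2 ≡ 2 (mod 7)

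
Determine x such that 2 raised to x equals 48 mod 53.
21

Baby-step giant-step with step n = ⌈√53⌉ = 8.
Baby steps 2^j mod 53 (j:value) for j=0..7: 0:1, 1:2, 2:4, 3:8, 4:16, 5:32, 6:11, 7:22.
Giant-step multiplier: 2^(-8) ≡ 2^(52-8) = 2^44 ≡ 47 (mod 53).
Giant steps γ_i = 48·47^i mod 53: γ_0=48, γ_1=30, γ_2=32 (in table at j=5).
x = i·n + j = 2·8 + 5 = 21.
Check: 2^21 ≡ 48 (mod 53).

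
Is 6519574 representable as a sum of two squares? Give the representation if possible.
Not possible

Factorization: 6519574 = 2 × 41 × 43^3
By Fermat: n is sum of two squares iff every prime p ≡ 3 (mod 4) appears to even power.
Prime(s) ≡ 3 (mod 4) with odd exponent: [(43, 3)]
Therefore 6519574 cannot be expressed as a² + b².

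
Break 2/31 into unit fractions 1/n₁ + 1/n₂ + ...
1/16 + 1/496

Greedy algorithm:
2/31: ceiling(31/2) = 16, use 1/16
1/496: ceiling(496/1) = 496, use 1/496
Result: 2/31 = 1/16 + 1/496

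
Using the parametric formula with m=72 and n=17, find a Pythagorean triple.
(4895, 2448, 5473)

Euclid's formula: a = m² - n², b = 2mn, c = m² + n²
m = 72, n = 17
a = 72² - 17² = 5184 - 289 = 4895
b = 2 × 72 × 17 = 2448
c = 72² + 17² = 5184 + 289 = 5473
Verification: 4895² + 2448² = 23961025 + 5992704 = 29953729 = 5473² ✓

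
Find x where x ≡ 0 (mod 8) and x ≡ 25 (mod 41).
312

Using Chinese Remainder Theorem:
M = 8 × 41 = 328
M1 = 41, M2 = 8
y1 = 41^(-1) mod 8 = 1
y2 = 8^(-1) mod 41 = 36
x = (0×41×1 + 25×8×36) mod 328 = 312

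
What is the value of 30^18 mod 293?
88

Repeated squaring. Binary of 18 = 10010.
30^1 ≡ 30 (mod 293); 30^2 ≡ 21 (mod 293); 30^4 ≡ 148 (mod 293); 30^8 ≡ 222 (mod 293); 30^16 ≡ 60 (mod 293)
30^18 = 30^2 × 30^16 ≡ 88 (mod 293)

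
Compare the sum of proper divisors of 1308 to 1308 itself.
abundant

Proper divisors of 1308: sum = 1 + 2 + 3 + 4 + 6 + 12 + 109 + 218 + 327 + 436 + 654 = 1772
Since 1772 > 1308, 1308 is abundant.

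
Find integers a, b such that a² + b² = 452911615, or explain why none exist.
Not possible

Factorization: 452911615 = 5 × 13 × 191^3
By Fermat: n is sum of two squares iff every prime p ≡ 3 (mod 4) appears to even power.
Prime(s) ≡ 3 (mod 4) with odd exponent: [(191, 3)]
Therefore 452911615 cannot be expressed as a² + b².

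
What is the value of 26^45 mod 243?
242

Repeated squaring. Binary of 45 = 101101.
26^1 ≡ 26 (mod 243); 26^2 ≡ 190 (mod 243); 26^4 ≡ 136 (mod 243); 26^8 ≡ 28 (mod 243); 26^16 ≡ 55 (mod 243); 26^32 ≡ 109 (mod 243)
26^45 = 26^1 × 26^4 × 26^8 × 26^32 ≡ 242 (mod 243)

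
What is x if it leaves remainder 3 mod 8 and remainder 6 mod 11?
83

Using Chinese Remainder Theorem:
M = 8 × 11 = 88
M1 = 11, M2 = 8
y1 = 11^(-1) mod 8 = 3
y2 = 8^(-1) mod 11 = 7
x = (3×11×3 + 6×8×7) mod 88 = 83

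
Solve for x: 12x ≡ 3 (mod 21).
x ≡ 2 (mod 7)

gcd(12, 21) = 3, which divides 3, so solutions exist.
Divide through by 3: 4x ≡ 1 (mod 7).
Find 4^(-1) mod 7 by the extended Euclidean algorithm:
7 = 1 × 4 + 3  ⟹  3 = (1)·7 + (-1)·4
4 = 1 × 3 + 1  ⟹  1 = (-1)·7 + (2)·4
So (2)·4 ≡ 1 (mod 7), i.e. 4^(-1) ≡ 2 (mod 7).
x ≡ 2 × 1 = 2 ≡ 2 (mod 7).
Check: 12 × 2 = 24 ≡ 3 (mod 21).
x ≡ 2 (mod 7), giving 3 solutions mod 21.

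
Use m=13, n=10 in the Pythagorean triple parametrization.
(69, 260, 269)

Euclid's formula: a = m² - n², b = 2mn, c = m² + n²
m = 13, n = 10
a = 13² - 10² = 169 - 100 = 69
b = 2 × 13 × 10 = 260
c = 13² + 10² = 169 + 100 = 269
Verification: 69² + 260² = 4761 + 67600 = 72361 = 269² ✓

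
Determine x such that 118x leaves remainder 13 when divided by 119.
x ≡ 106 (mod 119)

gcd(118, 119) = 1, which divides 13, so solutions exist.
Find 118^(-1) mod 119 by the extended Euclidean algorithm:
119 = 1 × 118 + 1  ⟹  1 = (1)·119 + (-1)·118
So (-1)·118 ≡ 1 (mod 119), i.e. 118^(-1) ≡ -1 ≡ 118 (mod 119).
x ≡ 118 × 13 = 1534 ≡ 106 (mod 119).
Check: 118 × 106 = 12508 ≡ 13 (mod 119).
Unique solution: x ≡ 106 (mod 119)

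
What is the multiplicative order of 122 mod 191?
38

191 is prime, so ord(122) divides φ(191) = 190.
Divisors of 190: 1, 2, 5, 10, 19, 38, 95, 190.
Repeated squaring: 122^1 ≡ 122, 122^2 ≡ 177, 122^4 ≡ 5, 122^8 ≡ 25, 122^16 ≡ 52, 122^32 ≡ 30, 122^64 ≡ 136, 122^128 ≡ 160 (mod 191).
Test 122^d mod 191 for each divisor d in increasing order:
122^1 ≡ 122
122^2 ≡ 177
122^5 = 122^4·122^1 ≡ 37
122^10 = 122^8·122^2 ≡ 32
122^19 = 122^16·122^2·122^1 ≡ 190
122^38 = 122^32·122^4·122^2 ≡ 1  ← first divisor giving 1
The order is 38.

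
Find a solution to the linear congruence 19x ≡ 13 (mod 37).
x ≡ 26 (mod 37)

gcd(19, 37) = 1, which divides 13, so solutions exist.
Find 19^(-1) mod 37 by the extended Euclidean algorithm:
37 = 1 × 19 + 18  ⟹  18 = (1)·37 + (-1)·19
19 = 1 × 18 + 1  ⟹  1 = (-1)·37 + (2)·19
So (2)·19 ≡ 1 (mod 37), i.e. 19^(-1) ≡ 2 (mod 37).
x ≡ 2 × 13 = 26 ≡ 26 (mod 37).
Check: 19 × 26 = 494 ≡ 13 (mod 37).
Unique solution: x ≡ 26 (mod 37)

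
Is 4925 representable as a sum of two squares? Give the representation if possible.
5² + 70² (a=5, b=70)

Factorization: 4925 = 5^2 × 197
By Fermat: n is sum of two squares iff every prime p ≡ 3 (mod 4) appears to even power.
All primes ≡ 3 (mod 4) appear to even power.
Search a = 0, 1, 2, … for 4925 - a² a perfect square: first hit at a = 5: 4925 - 25 = 4900 = 70².
4925 = 5² + 70² = 25 + 4900 ✓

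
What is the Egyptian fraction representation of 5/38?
1/8 + 1/152

Greedy algorithm:
5/38: ceiling(38/5) = 8, use 1/8
1/152: ceiling(152/1) = 152, use 1/152
Result: 5/38 = 1/8 + 1/152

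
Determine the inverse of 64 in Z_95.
49

gcd(64, 95) = 1, so the inverse exists.
Extended Euclidean algorithm on (95, 64):
95 = 1 × 64 + 31  ⟹  31 = (1)·95 + (-1)·64
64 = 2 × 31 + 2  ⟹  2 = (-2)·95 + (3)·64
31 = 15 × 2 + 1  ⟹  1 = (31)·95 + (-46)·64
So (-46)·64 ≡ 1 (mod 95), i.e. 64^(-1) ≡ -46 ≡ 49 (mod 95).
Check: 64 × 49 = 3136 ≡ 1 (mod 95)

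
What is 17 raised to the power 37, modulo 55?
52

Repeated squaring. Binary of 37 = 100101.
17^1 ≡ 17 (mod 55); 17^2 ≡ 14 (mod 55); 17^4 ≡ 31 (mod 55); 17^8 ≡ 26 (mod 55); 17^16 ≡ 16 (mod 55); 17^32 ≡ 36 (mod 55)
17^37 = 17^1 × 17^4 × 17^32 ≡ 52 (mod 55)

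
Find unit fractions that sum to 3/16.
1/6 + 1/48

Greedy algorithm:
3/16: ceiling(16/3) = 6, use 1/6
1/48: ceiling(48/1) = 48, use 1/48
Result: 3/16 = 1/6 + 1/48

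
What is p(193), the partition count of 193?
2168627105469

p(n) counts ways to write n as a sum of positive integers (order ignored).
Euler's pentagonal recurrence: p(k) = p(k-1) + p(k-2) - p(k-5) - p(k-7) + p(k-12) + p(k-15) - ... (offsets j(3j∓1)/2, signs ++--, p(0)=1, p(<0)=0).
DP table for k = 0..192: p(0)=1, p(1)=1, p(2)=2, p(3)=3, p(4)=5, p(5)=7, p(6)=11, p(7)=15, p(8)=22, p(9)=30, p(10)=42, p(11)=56, p(12)=77, p(13)=101, p(14)=135, p(15)=176, p(16)=231, p(17)=297, p(18)=385, p(19)=490, p(20)=627, p(21)=792, p(22)=1002, p(23)=1255, p(24)=1575, p(25)=1958, p(26)=2436, p(27)=3010, p(28)=3718, p(29)=4565, p(30)=5604, p(31)=6842, p(32)=8349, p(33)=10143, p(34)=12310, p(35)=14883, p(36)=17977, p(37)=21637, p(38)=26015, p(39)=31185, p(40)=37338, p(41)=44583, p(42)=53174, p(43)=63261, p(44)=75175, p(45)=89134, p(46)=105558, p(47)=124754, p(48)=147273, p(49)=173525, p(50)=204226, p(51)=239943, p(52)=281589, p(53)=329931, p(54)=386155, p(55)=451276, p(56)=526823, p(57)=614154, p(58)=715220, p(59)=831820, p(60)=966467, p(61)=1121505, p(62)=1300156, p(63)=1505499, p(64)=1741630, p(65)=2012558, p(66)=2323520, p(67)=2679689, p(68)=3087735, p(69)=3554345, p(70)=4087968, p(71)=4697205, p(72)=5392783, p(73)=6185689, p(74)=7089500, p(75)=8118264, p(76)=9289091, p(77)=10619863, p(78)=12132164, p(79)=13848650, p(80)=15796476, p(81)=18004327, p(82)=20506255, p(83)=23338469, p(84)=26543660, p(85)=30167357, p(86)=34262962, p(87)=38887673, p(88)=44108109, p(89)=49995925, p(90)=56634173, p(91)=64112359, p(92)=72533807, p(93)=82010177, p(94)=92669720, p(95)=104651419, p(96)=118114304, p(97)=133230930, p(98)=150198136, p(99)=169229875, p(100)=190569292, p(101)=214481126, p(102)=241265379, p(103)=271248950, p(104)=304801365, p(105)=342325709, p(106)=384276336, p(107)=431149389, p(108)=483502844, p(109)=541946240, p(110)=607163746, p(111)=679903203, p(112)=761002156, p(113)=851376628, p(114)=952050665, p(115)=1064144451, p(116)=1188908248, p(117)=1327710076, p(118)=1482074143, p(119)=1653668665, p(120)=1844349560, p(121)=2056148051, p(122)=2291320912, p(123)=2552338241, p(124)=2841940500, p(125)=3163127352, p(126)=3519222692, p(127)=3913864295, p(128)=4351078600, p(129)=4835271870, p(130)=5371315400, p(131)=5964539504, p(132)=6620830889, p(133)=7346629512, p(134)=8149040695, p(135)=9035836076, p(136)=10015581680, p(137)=11097645016, p(138)=12292341831, p(139)=13610949895, p(140)=15065878135, p(141)=16670689208, p(142)=18440293320, p(143)=20390982757, p(144)=22540654445, p(145)=24908858009, p(146)=27517052599, p(147)=30388671978, p(148)=33549419497, p(149)=37027355200, p(150)=40853235313, p(151)=45060624582, p(152)=49686288421, p(153)=54770336324, p(154)=60356673280, p(155)=66493182097, p(156)=73232243759, p(157)=80630964769, p(158)=88751778802, p(159)=97662728555, p(160)=107438159466, p(161)=118159068427, p(162)=129913904637, p(163)=142798995930, p(164)=156919475295, p(165)=172389800255, p(166)=189334822579, p(167)=207890420102, p(168)=228204732751, p(169)=250438925115, p(170)=274768617130, p(171)=301384802048, p(172)=330495499613, p(173)=362326859895, p(174)=397125074750, p(175)=435157697830, p(176)=476715857290, p(177)=522115831195, p(178)=571701605655, p(179)=625846753120, p(180)=684957390936, p(181)=749474411781, p(182)=819876908323, p(183)=896684817527, p(184)=980462880430, p(185)=1071823774337, p(186)=1171432692373, p(187)=1280011042268, p(188)=1398341745571, p(189)=1527273599625, p(190)=1667727404093, p(191)=1820701100652, p(192)=1987276856363.
Final step: p(193) = p(192) + p(191) - p(188) - p(186) + p(181) + p(178) - p(171) - p(167) + p(158) + p(153) - p(142) - p(136) + p(123) + p(116) - p(101) - p(93) + p(76) + p(67) - p(48) - p(38) + p(17) + p(6)
= 1987276856363 + 1820701100652 - 1398341745571 - 1171432692373 + 749474411781 + 571701605655 - 301384802048 - 207890420102 + 88751778802 + 54770336324 - 18440293320 - 10015581680 + 2552338241 + 1188908248 - 214481126 - 82010177 + 9289091 + 2679689 - 147273 - 26015 + 297 + 11
= 2168627105469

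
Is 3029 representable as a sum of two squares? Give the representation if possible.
2² + 55² (a=2, b=55)

Factorization: 3029 = 13 × 233
By Fermat: n is sum of two squares iff every prime p ≡ 3 (mod 4) appears to even power.
All primes ≡ 3 (mod 4) appear to even power.
Search a = 0, 1, 2, … for 3029 - a² a perfect square: first hit at a = 2: 3029 - 4 = 3025 = 55².
3029 = 2² + 55² = 4 + 3025 ✓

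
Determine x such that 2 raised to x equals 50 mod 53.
43

Baby-step giant-step with step n = ⌈√53⌉ = 8.
Baby steps 2^j mod 53 (j:value) for j=0..7: 0:1, 1:2, 2:4, 3:8, 4:16, 5:32, 6:11, 7:22.
Giant-step multiplier: 2^(-8) ≡ 2^(52-8) = 2^44 ≡ 47 (mod 53).
Giant steps γ_i = 50·47^i mod 53: γ_0=50, γ_1=18, γ_2=51, γ_3=12, γ_4=34, γ_5=8 (in table at j=3).
x = i·n + j = 5·8 + 3 = 43.
Check: 2^43 ≡ 50 (mod 53).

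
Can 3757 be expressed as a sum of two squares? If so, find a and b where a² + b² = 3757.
6² + 61² (a=6, b=61)

Factorization: 3757 = 13 × 17^2
By Fermat: n is sum of two squares iff every prime p ≡ 3 (mod 4) appears to even power.
All primes ≡ 3 (mod 4) appear to even power.
Search a = 0, 1, 2, … for 3757 - a² a perfect square: first hit at a = 6: 3757 - 36 = 3721 = 61².
3757 = 6² + 61² = 36 + 3721 ✓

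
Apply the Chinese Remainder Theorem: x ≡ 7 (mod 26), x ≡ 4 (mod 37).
189

Using Chinese Remainder Theorem:
M = 26 × 37 = 962
M1 = 37, M2 = 26
y1 = 37^(-1) mod 26 = 19
y2 = 26^(-1) mod 37 = 10
x = (7×37×19 + 4×26×10) mod 962 = 189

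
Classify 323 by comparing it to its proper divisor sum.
deficient

Proper divisors of 323: sum = 1 + 17 + 19 = 37
Since 37 < 323, 323 is deficient.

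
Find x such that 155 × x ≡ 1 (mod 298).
25

gcd(155, 298) = 1, so the inverse exists.
Extended Euclidean algorithm on (298, 155):
298 = 1 × 155 + 143  ⟹  143 = (1)·298 + (-1)·155
155 = 1 × 143 + 12  ⟹  12 = (-1)·298 + (2)·155
143 = 11 × 12 + 11  ⟹  11 = (12)·298 + (-23)·155
12 = 1 × 11 + 1  ⟹  1 = (-13)·298 + (25)·155
So (25)·155 ≡ 1 (mod 298), i.e. 155^(-1) ≡ 25 (mod 298).
Check: 155 × 25 = 3875 ≡ 1 (mod 298)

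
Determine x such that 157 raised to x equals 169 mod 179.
170

Baby-step giant-step with step n = ⌈√179⌉ = 14.
Baby steps 157^j mod 179 (j:value) for j=0..13: 0:1, 1:157, 2:126, 3:92, 4:124, 5:136, 6:51, 7:131, 8:161, 9:38, 10:59, 11:134, 12:95, 13:58.
Giant-step multiplier: 157^(-14) ≡ 157^(178-14) = 157^164 ≡ 70 (mod 179).
Giant steps γ_i = 169·70^i mod 179: γ_0=169, γ_1=16, γ_2=46, γ_3=177, γ_4=39, γ_5=45, γ_6=107, γ_7=151, γ_8=9, γ_9=93, γ_10=66, γ_11=145, γ_12=126 (in table at j=2).
x = i·n + j = 12·14 + 2 = 170.
Check: 157^170 ≡ 169 (mod 179).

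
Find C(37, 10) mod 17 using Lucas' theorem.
0

Using Lucas' theorem:
Write n=37 and k=10 in base 17:
n in base 17: [2, 3]
k in base 17: [0, 10]
C(37,10) mod 17 = ∏ C(n_i, k_i) mod 17
Digit binomials (mod 17): C(2,0) = 1; C(3,10) = 0 (k_i > n_i)
Product: 1 × 0 = 0 ≡ 0 (mod 17)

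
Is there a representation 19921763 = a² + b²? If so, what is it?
Not possible

Factorization: 19921763 = 59^3 × 97
By Fermat: n is sum of two squares iff every prime p ≡ 3 (mod 4) appears to even power.
Prime(s) ≡ 3 (mod 4) with odd exponent: [(59, 3)]
Therefore 19921763 cannot be expressed as a² + b².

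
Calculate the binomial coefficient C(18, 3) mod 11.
2

Using Lucas' theorem:
Write n=18 and k=3 in base 11:
n in base 11: [1, 7]
k in base 11: [0, 3]
C(18,3) mod 11 = ∏ C(n_i, k_i) mod 11
Digit binomials (mod 11): C(1,0) = 1; C(7,3) = 35 ≡ 2
Product: 1 × 2 = 2 ≡ 2 (mod 11)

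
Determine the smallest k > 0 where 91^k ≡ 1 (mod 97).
12

97 is prime, so ord(91) divides φ(97) = 96.
Divisors of 96: 1, 2, 3, 4, 6, 8, 12, 16, 24, 32, 48, 96.
Repeated squaring: 91^1 ≡ 91, 91^2 ≡ 36, 91^4 ≡ 35, 91^8 ≡ 61, 91^16 ≡ 35, 91^32 ≡ 61, 91^64 ≡ 35 (mod 97).
Test 91^d mod 97 for each divisor d in increasing order:
91^1 ≡ 91
91^2 ≡ 36
91^3 = 91^2·91^1 ≡ 75
91^4 ≡ 35
91^6 = 91^4·91^2 ≡ 96
91^8 ≡ 61
91^12 = 91^8·91^4 ≡ 1  ← first divisor giving 1
The order is 12.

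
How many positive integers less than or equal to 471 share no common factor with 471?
312

471 = 3 × 157
φ(n) = n × ∏(1 - 1/p) for each prime p dividing n
φ(471) = 471 × (1 - 1/3) × (1 - 1/157) = 312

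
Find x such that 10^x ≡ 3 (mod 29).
27

Baby-step giant-step with step n = ⌈√29⌉ = 6.
Baby steps 10^j mod 29 (j:value) for j=0..5: 0:1, 1:10, 2:13, 3:14, 4:24, 5:8.
Giant-step multiplier: 10^(-6) ≡ 10^(28-6) = 10^22 ≡ 4 (mod 29).
Giant steps γ_i = 3·4^i mod 29: γ_0=3, γ_1=12, γ_2=19, γ_3=18, γ_4=14 (in table at j=3).
x = i·n + j = 4·6 + 3 = 27.
Check: 10^27 ≡ 3 (mod 29).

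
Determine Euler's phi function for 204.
64

204 = 2^2 × 3 × 17
φ(n) = n × ∏(1 - 1/p) for each prime p dividing n
φ(204) = 204 × (1 - 1/2) × (1 - 1/3) × (1 - 1/17) = 64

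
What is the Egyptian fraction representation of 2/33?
1/17 + 1/561

Greedy algorithm:
2/33: ceiling(33/2) = 17, use 1/17
1/561: ceiling(561/1) = 561, use 1/561
Result: 2/33 = 1/17 + 1/561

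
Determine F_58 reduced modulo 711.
424

Matrix identity: Q^n = [[F_(n+1), F_n], [F_n, F_(n-1)]] with Q = [[1,1],[1,0]].
n = 58 = 111010₂. Square-and-multiply, entries mod 711:
Q^1 = [[1,1],[1,0]]
Q^3 = (Q^1)²·Q = [[3,2],[2,1]]
Q^7 = (Q^3)²·Q = [[21,13],[13,8]]
Q^14 = (Q^7)² = [[610,377],[377,233]]
Q^29 = (Q^14)²·Q = [[170,176],[176,705]]
Q^58 = (Q^29)² = [[152,424],[424,439]]
F_58 mod 711 = Q^58[0][1] = 424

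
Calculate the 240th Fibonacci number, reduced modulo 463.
35

Matrix identity: Q^n = [[F_(n+1), F_n], [F_n, F_(n-1)]] with Q = [[1,1],[1,0]].
n = 240 = 11110000₂. Square-and-multiply, entries mod 463:
Q^1 = [[1,1],[1,0]]
Q^3 = (Q^1)²·Q = [[3,2],[2,1]]
Q^7 = (Q^3)²·Q = [[21,13],[13,8]]
Q^15 = (Q^7)²·Q = [[61,147],[147,377]]
Q^30 = (Q^15)² = [[328,29],[29,299]]
Q^60 = (Q^30)² = [[83,126],[126,420]]
Q^120 = (Q^60)² = [[78,410],[410,131]]
Q^240 = (Q^120)² = [[96,35],[35,61]]
F_240 mod 463 = Q^240[0][1] = 35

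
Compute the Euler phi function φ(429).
240

429 = 3 × 11 × 13
φ(n) = n × ∏(1 - 1/p) for each prime p dividing n
φ(429) = 429 × (1 - 1/3) × (1 - 1/11) × (1 - 1/13) = 240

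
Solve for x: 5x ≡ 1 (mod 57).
23

gcd(5, 57) = 1, so the inverse exists.
Extended Euclidean algorithm on (57, 5):
57 = 11 × 5 + 2  ⟹  2 = (1)·57 + (-11)·5
5 = 2 × 2 + 1  ⟹  1 = (-2)·57 + (23)·5
So (23)·5 ≡ 1 (mod 57), i.e. 5^(-1) ≡ 23 (mod 57).
Check: 5 × 23 = 115 ≡ 1 (mod 57)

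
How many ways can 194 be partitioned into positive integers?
2366022741845

p(n) counts ways to write n as a sum of positive integers (order ignored).
Euler's pentagonal recurrence: p(k) = p(k-1) + p(k-2) - p(k-5) - p(k-7) + p(k-12) + p(k-15) - ... (offsets j(3j∓1)/2, signs ++--, p(0)=1, p(<0)=0).
DP table for k = 0..193: p(0)=1, p(1)=1, p(2)=2, p(3)=3, p(4)=5, p(5)=7, p(6)=11, p(7)=15, p(8)=22, p(9)=30, p(10)=42, p(11)=56, p(12)=77, p(13)=101, p(14)=135, p(15)=176, p(16)=231, p(17)=297, p(18)=385, p(19)=490, p(20)=627, p(21)=792, p(22)=1002, p(23)=1255, p(24)=1575, p(25)=1958, p(26)=2436, p(27)=3010, p(28)=3718, p(29)=4565, p(30)=5604, p(31)=6842, p(32)=8349, p(33)=10143, p(34)=12310, p(35)=14883, p(36)=17977, p(37)=21637, p(38)=26015, p(39)=31185, p(40)=37338, p(41)=44583, p(42)=53174, p(43)=63261, p(44)=75175, p(45)=89134, p(46)=105558, p(47)=124754, p(48)=147273, p(49)=173525, p(50)=204226, p(51)=239943, p(52)=281589, p(53)=329931, p(54)=386155, p(55)=451276, p(56)=526823, p(57)=614154, p(58)=715220, p(59)=831820, p(60)=966467, p(61)=1121505, p(62)=1300156, p(63)=1505499, p(64)=1741630, p(65)=2012558, p(66)=2323520, p(67)=2679689, p(68)=3087735, p(69)=3554345, p(70)=4087968, p(71)=4697205, p(72)=5392783, p(73)=6185689, p(74)=7089500, p(75)=8118264, p(76)=9289091, p(77)=10619863, p(78)=12132164, p(79)=13848650, p(80)=15796476, p(81)=18004327, p(82)=20506255, p(83)=23338469, p(84)=26543660, p(85)=30167357, p(86)=34262962, p(87)=38887673, p(88)=44108109, p(89)=49995925, p(90)=56634173, p(91)=64112359, p(92)=72533807, p(93)=82010177, p(94)=92669720, p(95)=104651419, p(96)=118114304, p(97)=133230930, p(98)=150198136, p(99)=169229875, p(100)=190569292, p(101)=214481126, p(102)=241265379, p(103)=271248950, p(104)=304801365, p(105)=342325709, p(106)=384276336, p(107)=431149389, p(108)=483502844, p(109)=541946240, p(110)=607163746, p(111)=679903203, p(112)=761002156, p(113)=851376628, p(114)=952050665, p(115)=1064144451, p(116)=1188908248, p(117)=1327710076, p(118)=1482074143, p(119)=1653668665, p(120)=1844349560, p(121)=2056148051, p(122)=2291320912, p(123)=2552338241, p(124)=2841940500, p(125)=3163127352, p(126)=3519222692, p(127)=3913864295, p(128)=4351078600, p(129)=4835271870, p(130)=5371315400, p(131)=5964539504, p(132)=6620830889, p(133)=7346629512, p(134)=8149040695, p(135)=9035836076, p(136)=10015581680, p(137)=11097645016, p(138)=12292341831, p(139)=13610949895, p(140)=15065878135, p(141)=16670689208, p(142)=18440293320, p(143)=20390982757, p(144)=22540654445, p(145)=24908858009, p(146)=27517052599, p(147)=30388671978, p(148)=33549419497, p(149)=37027355200, p(150)=40853235313, p(151)=45060624582, p(152)=49686288421, p(153)=54770336324, p(154)=60356673280, p(155)=66493182097, p(156)=73232243759, p(157)=80630964769, p(158)=88751778802, p(159)=97662728555, p(160)=107438159466, p(161)=118159068427, p(162)=129913904637, p(163)=142798995930, p(164)=156919475295, p(165)=172389800255, p(166)=189334822579, p(167)=207890420102, p(168)=228204732751, p(169)=250438925115, p(170)=274768617130, p(171)=301384802048, p(172)=330495499613, p(173)=362326859895, p(174)=397125074750, p(175)=435157697830, p(176)=476715857290, p(177)=522115831195, p(178)=571701605655, p(179)=625846753120, p(180)=684957390936, p(181)=749474411781, p(182)=819876908323, p(183)=896684817527, p(184)=980462880430, p(185)=1071823774337, p(186)=1171432692373, p(187)=1280011042268, p(188)=1398341745571, p(189)=1527273599625, p(190)=1667727404093, p(191)=1820701100652, p(192)=1987276856363, p(193)=2168627105469.
Final step: p(194) = p(193) + p(192) - p(189) - p(187) + p(182) + p(179) - p(172) - p(168) + p(159) + p(154) - p(143) - p(137) + p(124) + p(117) - p(102) - p(94) + p(77) + p(68) - p(49) - p(39) + p(18) + p(7)
= 2168627105469 + 1987276856363 - 1527273599625 - 1280011042268 + 819876908323 + 625846753120 - 330495499613 - 228204732751 + 97662728555 + 60356673280 - 20390982757 - 11097645016 + 2841940500 + 1327710076 - 241265379 - 92669720 + 10619863 + 3087735 - 173525 - 31185 + 385 + 15
= 2366022741845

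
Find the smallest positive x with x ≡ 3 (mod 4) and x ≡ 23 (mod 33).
23

Using Chinese Remainder Theorem:
M = 4 × 33 = 132
M1 = 33, M2 = 4
y1 = 33^(-1) mod 4 = 1
y2 = 4^(-1) mod 33 = 25
x = (3×33×1 + 23×4×25) mod 132 = 23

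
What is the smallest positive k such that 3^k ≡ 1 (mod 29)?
28

29 is prime, so ord(3) divides φ(29) = 28.
Divisors of 28: 1, 2, 4, 7, 14, 28.
Repeated squaring: 3^1 ≡ 3, 3^2 ≡ 9, 3^4 ≡ 23, 3^8 ≡ 7, 3^16 ≡ 20 (mod 29).
Test 3^d mod 29 for each divisor d in increasing order:
3^1 ≡ 3
3^2 ≡ 9
3^4 ≡ 23
3^7 = 3^4·3^2·3^1 ≡ 12
3^14 = 3^8·3^4·3^2 ≡ 28
3^28 = 3^16·3^8·3^4 ≡ 1  ← first divisor giving 1
The order is 28.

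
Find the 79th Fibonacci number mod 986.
353

Matrix identity: Q^n = [[F_(n+1), F_n], [F_n, F_(n-1)]] with Q = [[1,1],[1,0]].
n = 79 = 1001111₂. Square-and-multiply, entries mod 986:
Q^1 = [[1,1],[1,0]]
Q^2 = (Q^1)² = [[2,1],[1,1]]
Q^4 = (Q^2)² = [[5,3],[3,2]]
Q^9 = (Q^4)²·Q = [[55,34],[34,21]]
Q^19 = (Q^9)²·Q = [[849,237],[237,612]]
Q^39 = (Q^19)²·Q = [[173,2],[2,171]]
Q^79 = (Q^39)²·Q = [[55,353],[353,688]]
F_79 mod 986 = Q^79[0][1] = 353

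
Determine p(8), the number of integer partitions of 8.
22

p(n) counts ways to write n as a sum of positive integers (order ignored).
Examples: 8; 7 + 1; 6 + 2; 6 + 1 + 1; 5 + 3; ... (22 total)
p(8) = 22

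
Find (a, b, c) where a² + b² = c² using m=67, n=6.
(4453, 804, 4525)

Euclid's formula: a = m² - n², b = 2mn, c = m² + n²
m = 67, n = 6
a = 67² - 6² = 4489 - 36 = 4453
b = 2 × 67 × 6 = 804
c = 67² + 6² = 4489 + 36 = 4525
Verification: 4453² + 804² = 19829209 + 646416 = 20475625 = 4525² ✓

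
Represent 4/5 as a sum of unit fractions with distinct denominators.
1/2 + 1/4 + 1/20

Greedy algorithm:
4/5: ceiling(5/4) = 2, use 1/2
3/10: ceiling(10/3) = 4, use 1/4
1/20: ceiling(20/1) = 20, use 1/20
Result: 4/5 = 1/2 + 1/4 + 1/20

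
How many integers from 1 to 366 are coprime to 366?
120

366 = 2 × 3 × 61
φ(n) = n × ∏(1 - 1/p) for each prime p dividing n
φ(366) = 366 × (1 - 1/2) × (1 - 1/3) × (1 - 1/61) = 120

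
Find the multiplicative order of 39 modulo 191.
5

191 is prime, so ord(39) divides φ(191) = 190.
Divisors of 190: 1, 2, 5, 10, 19, 38, 95, 190.
Repeated squaring: 39^1 ≡ 39, 39^2 ≡ 184, 39^4 ≡ 49, 39^8 ≡ 109, 39^16 ≡ 39, 39^32 ≡ 184, 39^64 ≡ 49, 39^128 ≡ 109 (mod 191).
Test 39^d mod 191 for each divisor d in increasing order:
39^1 ≡ 39
39^2 ≡ 184
39^5 = 39^4·39^1 ≡ 1  ← first divisor giving 1
The order is 5.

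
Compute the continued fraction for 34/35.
[0; 1, 34]

Euclidean algorithm steps:
34 = 0 × 35 + 34
35 = 1 × 34 + 1
34 = 34 × 1 + 0
Continued fraction: [0; 1, 34]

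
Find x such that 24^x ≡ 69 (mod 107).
102

Baby-step giant-step with step n = ⌈√107⌉ = 11.
Baby steps 24^j mod 107 (j:value) for j=0..10: 0:1, 1:24, 2:41, 3:21, 4:76, 5:5, 6:13, 7:98, 8:105, 9:59, 10:25.
Giant-step multiplier: 24^(-11) ≡ 24^(106-11) = 24^95 ≡ 28 (mod 107).
Giant steps γ_i = 69·28^i mod 107: γ_0=69, γ_1=6, γ_2=61, γ_3=103, γ_4=102, γ_5=74, γ_6=39, γ_7=22, γ_8=81, γ_9=21 (in table at j=3).
x = i·n + j = 9·11 + 3 = 102.
Check: 24^102 ≡ 69 (mod 107).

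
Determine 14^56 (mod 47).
9

Repeated squaring. Binary of 56 = 111000.
14^1 ≡ 14 (mod 47); 14^2 ≡ 8 (mod 47); 14^4 ≡ 17 (mod 47); 14^8 ≡ 7 (mod 47); 14^16 ≡ 2 (mod 47); 14^32 ≡ 4 (mod 47)
14^56 = 14^8 × 14^16 × 14^32 ≡ 9 (mod 47)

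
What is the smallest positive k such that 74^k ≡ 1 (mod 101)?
100

101 is prime, so ord(74) divides φ(101) = 100.
Divisors of 100: 1, 2, 4, 5, 10, 20, 25, 50, 100.
Repeated squaring: 74^1 ≡ 74, 74^2 ≡ 22, 74^4 ≡ 80, 74^8 ≡ 37, 74^16 ≡ 56, 74^32 ≡ 5, 74^64 ≡ 25 (mod 101).
Test 74^d mod 101 for each divisor d in increasing order:
74^1 ≡ 74
74^2 ≡ 22
74^4 ≡ 80
74^5 = 74^4·74^1 ≡ 62
74^10 = 74^8·74^2 ≡ 6
74^20 = 74^16·74^4 ≡ 36
74^25 = 74^16·74^8·74^1 ≡ 10
74^50 = 74^32·74^16·74^2 ≡ 100
74^100 = 74^64·74^32·74^4 ≡ 1  ← first divisor giving 1
The order is 100.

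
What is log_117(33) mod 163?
112

Baby-step giant-step with step n = ⌈√163⌉ = 13.
Baby steps 117^j mod 163 (j:value) for j=0..12: 0:1, 1:117, 2:160, 3:138, 4:9, 5:75, 6:136, 7:101, 8:81, 9:23, 10:83, 11:94, 12:77.
Giant-step multiplier: 117^(-13) ≡ 117^(162-13) = 117^149 ≡ 63 (mod 163).
Giant steps γ_i = 33·63^i mod 163: γ_0=33, γ_1=123, γ_2=88, γ_3=2, γ_4=126, γ_5=114, γ_6=10, γ_7=141, γ_8=81 (in table at j=8).
x = i·n + j = 8·13 + 8 = 112.
Check: 117^112 ≡ 33 (mod 163).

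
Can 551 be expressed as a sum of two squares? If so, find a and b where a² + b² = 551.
Not possible

Factorization: 551 = 19 × 29
By Fermat: n is sum of two squares iff every prime p ≡ 3 (mod 4) appears to even power.
Prime(s) ≡ 3 (mod 4) with odd exponent: [(19, 1)]
Therefore 551 cannot be expressed as a² + b².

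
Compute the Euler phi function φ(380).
144

380 = 2^2 × 5 × 19
φ(n) = n × ∏(1 - 1/p) for each prime p dividing n
φ(380) = 380 × (1 - 1/2) × (1 - 1/5) × (1 - 1/19) = 144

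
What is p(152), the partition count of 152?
49686288421

p(n) counts ways to write n as a sum of positive integers (order ignored).
Euler's pentagonal recurrence: p(k) = p(k-1) + p(k-2) - p(k-5) - p(k-7) + p(k-12) + p(k-15) - ... (offsets j(3j∓1)/2, signs ++--, p(0)=1, p(<0)=0).
DP table for k = 0..151: p(0)=1, p(1)=1, p(2)=2, p(3)=3, p(4)=5, p(5)=7, p(6)=11, p(7)=15, p(8)=22, p(9)=30, p(10)=42, p(11)=56, p(12)=77, p(13)=101, p(14)=135, p(15)=176, p(16)=231, p(17)=297, p(18)=385, p(19)=490, p(20)=627, p(21)=792, p(22)=1002, p(23)=1255, p(24)=1575, p(25)=1958, p(26)=2436, p(27)=3010, p(28)=3718, p(29)=4565, p(30)=5604, p(31)=6842, p(32)=8349, p(33)=10143, p(34)=12310, p(35)=14883, p(36)=17977, p(37)=21637, p(38)=26015, p(39)=31185, p(40)=37338, p(41)=44583, p(42)=53174, p(43)=63261, p(44)=75175, p(45)=89134, p(46)=105558, p(47)=124754, p(48)=147273, p(49)=173525, p(50)=204226, p(51)=239943, p(52)=281589, p(53)=329931, p(54)=386155, p(55)=451276, p(56)=526823, p(57)=614154, p(58)=715220, p(59)=831820, p(60)=966467, p(61)=1121505, p(62)=1300156, p(63)=1505499, p(64)=1741630, p(65)=2012558, p(66)=2323520, p(67)=2679689, p(68)=3087735, p(69)=3554345, p(70)=4087968, p(71)=4697205, p(72)=5392783, p(73)=6185689, p(74)=7089500, p(75)=8118264, p(76)=9289091, p(77)=10619863, p(78)=12132164, p(79)=13848650, p(80)=15796476, p(81)=18004327, p(82)=20506255, p(83)=23338469, p(84)=26543660, p(85)=30167357, p(86)=34262962, p(87)=38887673, p(88)=44108109, p(89)=49995925, p(90)=56634173, p(91)=64112359, p(92)=72533807, p(93)=82010177, p(94)=92669720, p(95)=104651419, p(96)=118114304, p(97)=133230930, p(98)=150198136, p(99)=169229875, p(100)=190569292, p(101)=214481126, p(102)=241265379, p(103)=271248950, p(104)=304801365, p(105)=342325709, p(106)=384276336, p(107)=431149389, p(108)=483502844, p(109)=541946240, p(110)=607163746, p(111)=679903203, p(112)=761002156, p(113)=851376628, p(114)=952050665, p(115)=1064144451, p(116)=1188908248, p(117)=1327710076, p(118)=1482074143, p(119)=1653668665, p(120)=1844349560, p(121)=2056148051, p(122)=2291320912, p(123)=2552338241, p(124)=2841940500, p(125)=3163127352, p(126)=3519222692, p(127)=3913864295, p(128)=4351078600, p(129)=4835271870, p(130)=5371315400, p(131)=5964539504, p(132)=6620830889, p(133)=7346629512, p(134)=8149040695, p(135)=9035836076, p(136)=10015581680, p(137)=11097645016, p(138)=12292341831, p(139)=13610949895, p(140)=15065878135, p(141)=16670689208, p(142)=18440293320, p(143)=20390982757, p(144)=22540654445, p(145)=24908858009, p(146)=27517052599, p(147)=30388671978, p(148)=33549419497, p(149)=37027355200, p(150)=40853235313, p(151)=45060624582.
Final step: p(152) = p(151) + p(150) - p(147) - p(145) + p(140) + p(137) - p(130) - p(126) + p(117) + p(112) - p(101) - p(95) + p(82) + p(75) - p(60) - p(52) + p(35) + p(26) - p(7)
= 45060624582 + 40853235313 - 30388671978 - 24908858009 + 15065878135 + 11097645016 - 5371315400 - 3519222692 + 1327710076 + 761002156 - 214481126 - 104651419 + 20506255 + 8118264 - 966467 - 281589 + 14883 + 2436 - 15
= 49686288421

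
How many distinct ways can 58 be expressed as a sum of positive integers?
715220

p(n) counts ways to write n as a sum of positive integers (order ignored).
Euler's pentagonal recurrence: p(k) = p(k-1) + p(k-2) - p(k-5) - p(k-7) + p(k-12) + p(k-15) - ... (offsets j(3j∓1)/2, signs ++--, p(0)=1, p(<0)=0).
DP table for k = 0..57: p(0)=1, p(1)=1, p(2)=2, p(3)=3, p(4)=5, p(5)=7, p(6)=11, p(7)=15, p(8)=22, p(9)=30, p(10)=42, p(11)=56, p(12)=77, p(13)=101, p(14)=135, p(15)=176, p(16)=231, p(17)=297, p(18)=385, p(19)=490, p(20)=627, p(21)=792, p(22)=1002, p(23)=1255, p(24)=1575, p(25)=1958, p(26)=2436, p(27)=3010, p(28)=3718, p(29)=4565, p(30)=5604, p(31)=6842, p(32)=8349, p(33)=10143, p(34)=12310, p(35)=14883, p(36)=17977, p(37)=21637, p(38)=26015, p(39)=31185, p(40)=37338, p(41)=44583, p(42)=53174, p(43)=63261, p(44)=75175, p(45)=89134, p(46)=105558, p(47)=124754, p(48)=147273, p(49)=173525, p(50)=204226, p(51)=239943, p(52)=281589, p(53)=329931, p(54)=386155, p(55)=451276, p(56)=526823, p(57)=614154.
Final step: p(58) = p(57) + p(56) - p(53) - p(51) + p(46) + p(43) - p(36) - p(32) + p(23) + p(18) - p(7) - p(1)
= 614154 + 526823 - 329931 - 239943 + 105558 + 63261 - 17977 - 8349 + 1255 + 385 - 15 - 1
= 715220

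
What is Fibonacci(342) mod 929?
507

Matrix identity: Q^n = [[F_(n+1), F_n], [F_n, F_(n-1)]] with Q = [[1,1],[1,0]].
n = 342 = 101010110₂. Square-and-multiply, entries mod 929:
Q^1 = [[1,1],[1,0]]
Q^2 = (Q^1)² = [[2,1],[1,1]]
Q^5 = (Q^2)²·Q = [[8,5],[5,3]]
Q^10 = (Q^5)² = [[89,55],[55,34]]
Q^21 = (Q^10)²·Q = [[60,727],[727,262]]
Q^42 = (Q^21)² = [[741,915],[915,755]]
Q^85 = (Q^42)²·Q = [[661,238],[238,423]]
Q^171 = (Q^85)²·Q = [[925,266],[266,659]]
Q^342 = (Q^171)² = [[168,507],[507,590]]
F_342 mod 929 = Q^342[0][1] = 507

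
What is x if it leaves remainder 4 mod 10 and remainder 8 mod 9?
44

Using Chinese Remainder Theorem:
M = 10 × 9 = 90
M1 = 9, M2 = 10
y1 = 9^(-1) mod 10 = 9
y2 = 10^(-1) mod 9 = 1
x = (4×9×9 + 8×10×1) mod 90 = 44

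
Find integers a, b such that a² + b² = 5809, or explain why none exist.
25² + 72² (a=25, b=72)

Factorization: 5809 = 37 × 157
By Fermat: n is sum of two squares iff every prime p ≡ 3 (mod 4) appears to even power.
All primes ≡ 3 (mod 4) appear to even power.
Search a = 0, 1, 2, … for 5809 - a² a perfect square: first hit at a = 25: 5809 - 625 = 5184 = 72².
5809 = 25² + 72² = 625 + 5184 ✓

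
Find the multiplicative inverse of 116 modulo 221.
181

gcd(116, 221) = 1, so the inverse exists.
Extended Euclidean algorithm on (221, 116):
221 = 1 × 116 + 105  ⟹  105 = (1)·221 + (-1)·116
116 = 1 × 105 + 11  ⟹  11 = (-1)·221 + (2)·116
105 = 9 × 11 + 6  ⟹  6 = (10)·221 + (-19)·116
11 = 1 × 6 + 5  ⟹  5 = (-11)·221 + (21)·116
6 = 1 × 5 + 1  ⟹  1 = (21)·221 + (-40)·116
So (-40)·116 ≡ 1 (mod 221), i.e. 116^(-1) ≡ -40 ≡ 181 (mod 221).
Check: 116 × 181 = 20996 ≡ 1 (mod 221)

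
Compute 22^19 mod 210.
148

Repeated squaring. Binary of 19 = 10011.
22^1 ≡ 22 (mod 210); 22^2 ≡ 64 (mod 210); 22^4 ≡ 106 (mod 210); 22^8 ≡ 106 (mod 210); 22^16 ≡ 106 (mod 210)
22^19 = 22^1 × 22^2 × 22^16 ≡ 148 (mod 210)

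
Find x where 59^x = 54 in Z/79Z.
43

Baby-step giant-step with step n = ⌈√79⌉ = 9.
Baby steps 59^j mod 79 (j:value) for j=0..8: 0:1, 1:59, 2:5, 3:58, 4:25, 5:53, 6:46, 7:28, 8:72.
Giant-step multiplier: 59^(-9) ≡ 59^(78-9) = 59^69 ≡ 57 (mod 79).
Giant steps γ_i = 54·57^i mod 79: γ_0=54, γ_1=76, γ_2=66, γ_3=49, γ_4=28 (in table at j=7).
x = i·n + j = 4·9 + 7 = 43.
Check: 59^43 ≡ 54 (mod 79).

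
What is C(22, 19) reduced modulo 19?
1

Using Lucas' theorem:
Write n=22 and k=19 in base 19:
n in base 19: [1, 3]
k in base 19: [1, 0]
C(22,19) mod 19 = ∏ C(n_i, k_i) mod 19
Digit binomials (mod 19): C(1,1) = 1; C(3,0) = 1
Product: 1 × 1 = 1 ≡ 1 (mod 19)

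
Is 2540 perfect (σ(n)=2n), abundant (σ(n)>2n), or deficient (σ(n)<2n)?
abundant

Proper divisors of 2540: sum = 1 + 2 + 4 + 5 + 10 + 20 + 127 + 254 + 508 + 635 + 1270 = 2836
Since 2836 > 2540, 2540 is abundant.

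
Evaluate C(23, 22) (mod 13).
10

Using Lucas' theorem:
Write n=23 and k=22 in base 13:
n in base 13: [1, 10]
k in base 13: [1, 9]
C(23,22) mod 13 = ∏ C(n_i, k_i) mod 13
Digit binomials (mod 13): C(1,1) = 1; C(10,9) = 10
Product: 1 × 10 = 10 ≡ 10 (mod 13)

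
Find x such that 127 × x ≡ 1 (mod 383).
190

gcd(127, 383) = 1, so the inverse exists.
Extended Euclidean algorithm on (383, 127):
383 = 3 × 127 + 2  ⟹  2 = (1)·383 + (-3)·127
127 = 63 × 2 + 1  ⟹  1 = (-63)·383 + (190)·127
So (190)·127 ≡ 1 (mod 383), i.e. 127^(-1) ≡ 190 (mod 383).
Check: 127 × 190 = 24130 ≡ 1 (mod 383)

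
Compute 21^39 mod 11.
10

Repeated squaring. Binary of 39 = 100111.
21^1 ≡ 10 (mod 11); 21^2 ≡ 1 (mod 11); 21^4 ≡ 1 (mod 11); 21^8 ≡ 1 (mod 11); 21^16 ≡ 1 (mod 11); 21^32 ≡ 1 (mod 11)
21^39 = 21^1 × 21^2 × 21^4 × 21^32 ≡ 10 (mod 11)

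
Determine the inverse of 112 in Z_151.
120

gcd(112, 151) = 1, so the inverse exists.
Extended Euclidean algorithm on (151, 112):
151 = 1 × 112 + 39  ⟹  39 = (1)·151 + (-1)·112
112 = 2 × 39 + 34  ⟹  34 = (-2)·151 + (3)·112
39 = 1 × 34 + 5  ⟹  5 = (3)·151 + (-4)·112
34 = 6 × 5 + 4  ⟹  4 = (-20)·151 + (27)·112
5 = 1 × 4 + 1  ⟹  1 = (23)·151 + (-31)·112
So (-31)·112 ≡ 1 (mod 151), i.e. 112^(-1) ≡ -31 ≡ 120 (mod 151).
Check: 112 × 120 = 13440 ≡ 1 (mod 151)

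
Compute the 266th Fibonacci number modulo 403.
338

Matrix identity: Q^n = [[F_(n+1), F_n], [F_n, F_(n-1)]] with Q = [[1,1],[1,0]].
n = 266 = 100001010₂. Square-and-multiply, entries mod 403:
Q^1 = [[1,1],[1,0]]
Q^2 = (Q^1)² = [[2,1],[1,1]]
Q^4 = (Q^2)² = [[5,3],[3,2]]
Q^8 = (Q^4)² = [[34,21],[21,13]]
Q^16 = (Q^8)² = [[388,181],[181,207]]
Q^33 = (Q^16)²·Q = [[34,343],[343,94]]
Q^66 = (Q^33)² = [[323,380],[380,346]]
Q^133 = (Q^66)²·Q = [[5,78],[78,330]]
Q^266 = (Q^133)² = [[64,338],[338,129]]
F_266 mod 403 = Q^266[0][1] = 338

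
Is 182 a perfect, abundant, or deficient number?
deficient

Proper divisors of 182: sum = 1 + 2 + 7 + 13 + 14 + 26 + 91 = 154
Since 154 < 182, 182 is deficient.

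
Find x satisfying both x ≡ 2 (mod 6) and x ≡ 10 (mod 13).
62

Using Chinese Remainder Theorem:
M = 6 × 13 = 78
M1 = 13, M2 = 6
y1 = 13^(-1) mod 6 = 1
y2 = 6^(-1) mod 13 = 11
x = (2×13×1 + 10×6×11) mod 78 = 62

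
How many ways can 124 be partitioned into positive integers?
2841940500

p(n) counts ways to write n as a sum of positive integers (order ignored).
Euler's pentagonal recurrence: p(k) = p(k-1) + p(k-2) - p(k-5) - p(k-7) + p(k-12) + p(k-15) - ... (offsets j(3j∓1)/2, signs ++--, p(0)=1, p(<0)=0).
DP table for k = 0..123: p(0)=1, p(1)=1, p(2)=2, p(3)=3, p(4)=5, p(5)=7, p(6)=11, p(7)=15, p(8)=22, p(9)=30, p(10)=42, p(11)=56, p(12)=77, p(13)=101, p(14)=135, p(15)=176, p(16)=231, p(17)=297, p(18)=385, p(19)=490, p(20)=627, p(21)=792, p(22)=1002, p(23)=1255, p(24)=1575, p(25)=1958, p(26)=2436, p(27)=3010, p(28)=3718, p(29)=4565, p(30)=5604, p(31)=6842, p(32)=8349, p(33)=10143, p(34)=12310, p(35)=14883, p(36)=17977, p(37)=21637, p(38)=26015, p(39)=31185, p(40)=37338, p(41)=44583, p(42)=53174, p(43)=63261, p(44)=75175, p(45)=89134, p(46)=105558, p(47)=124754, p(48)=147273, p(49)=173525, p(50)=204226, p(51)=239943, p(52)=281589, p(53)=329931, p(54)=386155, p(55)=451276, p(56)=526823, p(57)=614154, p(58)=715220, p(59)=831820, p(60)=966467, p(61)=1121505, p(62)=1300156, p(63)=1505499, p(64)=1741630, p(65)=2012558, p(66)=2323520, p(67)=2679689, p(68)=3087735, p(69)=3554345, p(70)=4087968, p(71)=4697205, p(72)=5392783, p(73)=6185689, p(74)=7089500, p(75)=8118264, p(76)=9289091, p(77)=10619863, p(78)=12132164, p(79)=13848650, p(80)=15796476, p(81)=18004327, p(82)=20506255, p(83)=23338469, p(84)=26543660, p(85)=30167357, p(86)=34262962, p(87)=38887673, p(88)=44108109, p(89)=49995925, p(90)=56634173, p(91)=64112359, p(92)=72533807, p(93)=82010177, p(94)=92669720, p(95)=104651419, p(96)=118114304, p(97)=133230930, p(98)=150198136, p(99)=169229875, p(100)=190569292, p(101)=214481126, p(102)=241265379, p(103)=271248950, p(104)=304801365, p(105)=342325709, p(106)=384276336, p(107)=431149389, p(108)=483502844, p(109)=541946240, p(110)=607163746, p(111)=679903203, p(112)=761002156, p(113)=851376628, p(114)=952050665, p(115)=1064144451, p(116)=1188908248, p(117)=1327710076, p(118)=1482074143, p(119)=1653668665, p(120)=1844349560, p(121)=2056148051, p(122)=2291320912, p(123)=2552338241.
Final step: p(124) = p(123) + p(122) - p(119) - p(117) + p(112) + p(109) - p(102) - p(98) + p(89) + p(84) - p(73) - p(67) + p(54) + p(47) - p(32) - p(24) + p(7)
= 2552338241 + 2291320912 - 1653668665 - 1327710076 + 761002156 + 541946240 - 241265379 - 150198136 + 49995925 + 26543660 - 6185689 - 2679689 + 386155 + 124754 - 8349 - 1575 + 15
= 2841940500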